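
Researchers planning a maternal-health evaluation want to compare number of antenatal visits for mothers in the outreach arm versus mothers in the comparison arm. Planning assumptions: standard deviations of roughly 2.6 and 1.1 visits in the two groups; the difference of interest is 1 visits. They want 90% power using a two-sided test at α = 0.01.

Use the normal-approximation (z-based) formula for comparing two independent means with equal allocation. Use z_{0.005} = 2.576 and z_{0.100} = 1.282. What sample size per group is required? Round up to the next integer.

n = (z_{α/2} + z_β)² · (σ₁² + σ₂²) / δ²
  = (2.576 + 1.282)² · (2.6² + 1.1² = 7.97) / 1²
  = 14.8842 · 7.97 / 1
  = 118.63
Round up → n = 119 per group.

n = 119 per group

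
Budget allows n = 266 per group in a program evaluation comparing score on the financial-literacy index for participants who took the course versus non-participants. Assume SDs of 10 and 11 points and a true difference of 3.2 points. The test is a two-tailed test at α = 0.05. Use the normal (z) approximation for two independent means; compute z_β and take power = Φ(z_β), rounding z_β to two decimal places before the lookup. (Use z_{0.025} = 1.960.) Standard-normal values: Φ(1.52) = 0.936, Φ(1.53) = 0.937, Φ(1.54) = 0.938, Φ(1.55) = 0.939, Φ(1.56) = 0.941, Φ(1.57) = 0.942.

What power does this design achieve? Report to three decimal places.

Power ≈ 0.939

z_β = δ·√(n/(σ₁²+σ₂²)) − z_{α/2}
    = 3.2 · √(266/221) − 1.960
    = 3.2 · 1.09710 − 1.960
    = 3.5107 − 1.960 = 1.5507 → 1.55
Power = Φ(1.55) = 0.939.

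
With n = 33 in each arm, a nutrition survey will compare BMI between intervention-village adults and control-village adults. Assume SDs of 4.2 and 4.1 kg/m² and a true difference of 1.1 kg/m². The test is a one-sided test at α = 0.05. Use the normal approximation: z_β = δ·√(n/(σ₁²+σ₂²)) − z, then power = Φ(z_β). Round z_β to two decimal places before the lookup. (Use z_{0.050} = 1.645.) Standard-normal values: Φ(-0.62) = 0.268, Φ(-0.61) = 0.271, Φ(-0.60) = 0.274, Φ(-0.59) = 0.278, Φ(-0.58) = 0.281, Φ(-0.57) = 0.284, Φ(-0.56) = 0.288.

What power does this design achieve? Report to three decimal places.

z_β = δ·√(n/(σ₁²+σ₂²)) − z_α
    = 1.1 · √(33/34.45) − 1.645
    = 1.1 · 0.97873 − 1.645
    = 1.0766 − 1.645 = -0.5684 → -0.57
Power = Φ(-0.57) = 0.284.

Power ≈ 0.284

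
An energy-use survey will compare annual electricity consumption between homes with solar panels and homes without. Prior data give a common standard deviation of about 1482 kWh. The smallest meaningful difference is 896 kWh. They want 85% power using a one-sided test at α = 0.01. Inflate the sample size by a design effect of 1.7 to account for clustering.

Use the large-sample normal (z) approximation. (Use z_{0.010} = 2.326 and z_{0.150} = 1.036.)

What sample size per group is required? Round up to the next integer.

n = 106 per group

n = (z_α + z_β)² · (σ₁² + σ₂²) / δ²
  = (2.326 + 1.036)² · (2·1482² = 4392648) / 896²
  = 11.3030 · 4392648 / 802816
  = 61.85
Design effect: 1.7 × 61.85 = 105.14.
Round up → n = 106 per group.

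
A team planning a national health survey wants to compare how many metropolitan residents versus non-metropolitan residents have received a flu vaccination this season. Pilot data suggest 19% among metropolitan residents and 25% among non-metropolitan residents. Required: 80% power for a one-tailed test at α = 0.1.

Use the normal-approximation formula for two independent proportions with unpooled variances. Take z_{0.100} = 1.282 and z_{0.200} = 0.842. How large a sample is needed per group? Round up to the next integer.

n = 428 per group

n = (z_α + z_β)² · [p₁(1−p₁) + p₂(1−p₂)] / (p₁ − p₂)²
  = (1.282 + 0.842)² · (0.19·0.81 + 0.25·0.75) / (-0.06)²
  = (2.124)² · (0.1539 + 0.1875) / 0.0036
  = 4.5114 · 0.3414 / 0.0036
  = 427.83
Round up → n = 428 per group.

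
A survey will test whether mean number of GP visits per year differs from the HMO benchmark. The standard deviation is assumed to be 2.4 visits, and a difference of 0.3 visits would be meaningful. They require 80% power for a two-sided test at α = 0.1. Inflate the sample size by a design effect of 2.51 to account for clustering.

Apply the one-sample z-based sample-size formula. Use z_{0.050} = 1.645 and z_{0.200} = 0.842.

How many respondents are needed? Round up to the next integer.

n = (z_{α/2} + z_β)² · σ² / δ²
  = (1.645 + 0.842)² · 2.4² / 0.3²
  = 6.1852 · 5.76 / 0.09
  = 395.85
Design effect: 2.51 × 395.85 = 993.59.
Round up → n = 994.

n = 994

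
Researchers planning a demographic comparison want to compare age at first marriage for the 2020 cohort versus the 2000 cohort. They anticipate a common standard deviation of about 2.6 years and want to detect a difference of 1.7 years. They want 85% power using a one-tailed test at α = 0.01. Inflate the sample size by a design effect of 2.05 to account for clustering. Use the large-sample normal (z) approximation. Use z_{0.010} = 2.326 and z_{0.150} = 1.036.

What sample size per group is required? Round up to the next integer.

n = (z_α + z_β)² · (σ₁² + σ₂²) / δ²
  = (2.326 + 1.036)² · (2·2.6² = 13.52) / 1.7²
  = 11.3030 · 13.52 / 2.89
  = 52.88
Design effect: 2.05 × 52.88 = 108.40.
Round up → n = 109 per group.

n = 109 per group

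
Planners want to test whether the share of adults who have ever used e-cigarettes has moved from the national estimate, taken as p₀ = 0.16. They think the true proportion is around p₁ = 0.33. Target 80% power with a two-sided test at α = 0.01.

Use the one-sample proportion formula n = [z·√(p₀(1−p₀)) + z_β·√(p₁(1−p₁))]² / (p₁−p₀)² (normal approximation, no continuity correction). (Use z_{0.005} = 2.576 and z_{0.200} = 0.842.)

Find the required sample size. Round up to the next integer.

n = 63

n = [z_{α/2}·√(p₀q₀) + z_β·√(p₁q₁)]² / (p₁ − p₀)²
  = [2.576·√(0.16·0.84) + 0.842·√(0.33·0.67)]² / (0.17)²
  = [2.576·0.3666 + 0.842·0.4702]² / 0.0289
  = [1.3403]² / 0.0289
  = 62.16
Round up → n = 63.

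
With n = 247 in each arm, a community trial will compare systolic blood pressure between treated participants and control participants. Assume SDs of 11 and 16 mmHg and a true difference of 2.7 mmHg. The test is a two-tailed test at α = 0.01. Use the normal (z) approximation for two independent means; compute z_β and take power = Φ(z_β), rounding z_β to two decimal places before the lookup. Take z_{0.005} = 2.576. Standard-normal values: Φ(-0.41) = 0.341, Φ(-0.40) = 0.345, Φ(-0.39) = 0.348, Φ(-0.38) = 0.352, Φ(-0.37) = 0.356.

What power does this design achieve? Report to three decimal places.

Power ≈ 0.348

z_β = δ·√(n/(σ₁²+σ₂²)) − z_{α/2}
    = 2.7 · √(247/377) − 2.576
    = 2.7 · 0.80943 − 2.576
    = 2.1855 − 2.576 = -0.3905 → -0.39
Power = Φ(-0.39) = 0.348.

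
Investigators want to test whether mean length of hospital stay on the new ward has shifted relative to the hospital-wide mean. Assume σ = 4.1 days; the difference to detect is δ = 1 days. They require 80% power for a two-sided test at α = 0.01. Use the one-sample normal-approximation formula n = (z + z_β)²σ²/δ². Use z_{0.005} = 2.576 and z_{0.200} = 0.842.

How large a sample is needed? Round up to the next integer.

n = 197

n = (z_{α/2} + z_β)² · σ² / δ²
  = (2.576 + 0.842)² · 4.1² / 1²
  = 11.6827 · 16.81 / 1
  = 196.39
Round up → n = 197.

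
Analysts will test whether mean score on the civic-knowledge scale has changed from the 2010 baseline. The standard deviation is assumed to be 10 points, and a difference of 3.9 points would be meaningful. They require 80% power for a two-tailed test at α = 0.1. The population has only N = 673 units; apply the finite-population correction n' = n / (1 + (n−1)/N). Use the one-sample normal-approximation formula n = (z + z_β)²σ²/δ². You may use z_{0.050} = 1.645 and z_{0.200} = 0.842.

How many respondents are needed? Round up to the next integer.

n = 39

n = (z_{α/2} + z_β)² · σ² / δ²
  = (1.645 + 0.842)² · 10² / 3.9²
  = 6.1852 · 100 / 15.21
  = 40.67
Finite-population correction (N = 673): 40.67 / (1 + (40.67 − 1)/673) = 38.40.
Round up → n = 39.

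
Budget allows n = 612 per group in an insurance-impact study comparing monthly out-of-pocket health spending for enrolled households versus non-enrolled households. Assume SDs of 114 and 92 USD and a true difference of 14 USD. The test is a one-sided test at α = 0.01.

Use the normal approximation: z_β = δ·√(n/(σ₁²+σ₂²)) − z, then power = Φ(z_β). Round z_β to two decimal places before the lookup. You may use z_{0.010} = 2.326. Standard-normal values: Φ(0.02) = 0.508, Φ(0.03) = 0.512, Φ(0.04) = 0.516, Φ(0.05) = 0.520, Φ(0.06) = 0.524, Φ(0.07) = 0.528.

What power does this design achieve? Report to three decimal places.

Power ≈ 0.516

z_β = δ·√(n/(σ₁²+σ₂²)) − z_α
    = 14 · √(612/21460) − 2.326
    = 14 · 0.16887 − 2.326
    = 2.3642 − 2.326 = 0.0382 → 0.04
Power = Φ(0.04) = 0.516.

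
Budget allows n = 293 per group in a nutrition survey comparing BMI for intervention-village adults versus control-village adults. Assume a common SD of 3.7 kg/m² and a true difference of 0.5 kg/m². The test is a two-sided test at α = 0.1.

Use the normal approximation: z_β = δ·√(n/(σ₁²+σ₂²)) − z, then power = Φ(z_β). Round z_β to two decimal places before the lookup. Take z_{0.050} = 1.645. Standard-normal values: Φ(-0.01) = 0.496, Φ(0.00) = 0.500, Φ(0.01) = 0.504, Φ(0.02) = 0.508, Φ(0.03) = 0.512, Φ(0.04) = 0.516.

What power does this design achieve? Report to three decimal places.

Power ≈ 0.496

z_β = δ·√(n/(σ₁²+σ₂²)) − z_{α/2}
    = 0.5 · √(293/27.38) − 1.645
    = 0.5 · 3.27128 − 1.645
    = 1.6356 − 1.645 = -0.0094 → -0.01
Power = Φ(-0.01) = 0.496.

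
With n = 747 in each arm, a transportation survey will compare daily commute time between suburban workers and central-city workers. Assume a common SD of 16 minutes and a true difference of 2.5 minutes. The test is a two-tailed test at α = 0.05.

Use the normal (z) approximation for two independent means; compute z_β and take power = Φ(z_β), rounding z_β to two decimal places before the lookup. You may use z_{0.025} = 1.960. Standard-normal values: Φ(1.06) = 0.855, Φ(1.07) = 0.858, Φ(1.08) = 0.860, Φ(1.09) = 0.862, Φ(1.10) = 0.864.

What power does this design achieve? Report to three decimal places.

Power ≈ 0.855

z_β = δ·√(n/(σ₁²+σ₂²)) − z_{α/2}
    = 2.5 · √(747/512) − 1.960
    = 2.5 · 1.20788 − 1.960
    = 3.0197 − 1.960 = 1.0597 → 1.06
Power = Φ(1.06) = 0.855.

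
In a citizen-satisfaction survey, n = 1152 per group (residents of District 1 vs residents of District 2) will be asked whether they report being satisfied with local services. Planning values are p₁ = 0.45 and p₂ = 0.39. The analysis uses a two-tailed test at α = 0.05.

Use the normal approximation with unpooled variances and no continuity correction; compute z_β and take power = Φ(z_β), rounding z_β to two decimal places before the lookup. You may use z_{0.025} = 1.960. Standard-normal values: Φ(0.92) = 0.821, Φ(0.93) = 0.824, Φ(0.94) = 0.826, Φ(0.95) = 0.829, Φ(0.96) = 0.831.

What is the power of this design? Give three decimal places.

Power ≈ 0.831

z_β = |p₁−p₂|·√(n/[p₁q₁+p₂q₂]) − z_{α/2}
    = 0.06 · √(1152/0.4854) − 1.960
    = 0.06 · 48.7165 − 1.960
    = 2.9230 − 1.960 = 0.9630 → 0.96
Power = Φ(0.96) = 0.831.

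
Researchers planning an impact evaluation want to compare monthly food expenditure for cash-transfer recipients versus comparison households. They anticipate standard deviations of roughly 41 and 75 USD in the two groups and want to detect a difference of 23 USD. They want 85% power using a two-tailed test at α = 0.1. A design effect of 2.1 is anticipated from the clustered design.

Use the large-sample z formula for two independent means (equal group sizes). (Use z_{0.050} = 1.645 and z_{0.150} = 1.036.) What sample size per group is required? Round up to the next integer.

n = (z_{α/2} + z_β)² · (σ₁² + σ₂²) / δ²
  = (1.645 + 1.036)² · (41² + 75² = 7306) / 23²
  = 7.1878 · 7306 / 529
  = 99.27
Design effect: 2.1 × 99.27 = 208.47.
Round up → n = 209 per group.

n = 209 per group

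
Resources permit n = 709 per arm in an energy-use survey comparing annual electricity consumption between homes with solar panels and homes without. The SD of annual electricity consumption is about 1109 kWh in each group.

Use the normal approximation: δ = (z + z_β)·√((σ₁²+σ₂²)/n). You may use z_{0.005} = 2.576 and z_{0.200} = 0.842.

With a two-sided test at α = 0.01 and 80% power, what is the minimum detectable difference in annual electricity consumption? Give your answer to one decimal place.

δ = (z_{α/2} + z_β) · √((σ₁²+σ₂²)/n)
  = (2.576 + 0.842) · √(2459762/709)
  = 3.418 · √3469.3
  = 3.418 · 58.9011
  = 201.3240

Minimum detectable difference ≈ 201.3 kWh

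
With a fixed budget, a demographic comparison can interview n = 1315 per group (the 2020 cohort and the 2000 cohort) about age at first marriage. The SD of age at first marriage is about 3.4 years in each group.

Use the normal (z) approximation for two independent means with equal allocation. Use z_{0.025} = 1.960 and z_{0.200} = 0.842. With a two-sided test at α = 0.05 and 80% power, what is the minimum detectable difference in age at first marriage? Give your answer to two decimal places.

δ = (z_{α/2} + z_β) · √((σ₁²+σ₂²)/n)
  = (1.960 + 0.842) · √(23.12/1315)
  = 2.802 · √0.01758
  = 2.802 · 0.1326
  = 0.3715

Minimum detectable difference ≈ 0.37 years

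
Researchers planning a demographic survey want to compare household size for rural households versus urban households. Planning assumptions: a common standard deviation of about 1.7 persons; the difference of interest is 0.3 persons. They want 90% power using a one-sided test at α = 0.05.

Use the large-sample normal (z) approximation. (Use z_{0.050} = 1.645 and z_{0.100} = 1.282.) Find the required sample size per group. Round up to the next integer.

n = 551 per group

n = (z_α + z_β)² · (σ₁² + σ₂²) / δ²
  = (1.645 + 1.282)² · (2·1.7² = 5.78) / 0.3²
  = 8.5673 · 5.78 / 0.09
  = 550.21
Round up → n = 551 per group.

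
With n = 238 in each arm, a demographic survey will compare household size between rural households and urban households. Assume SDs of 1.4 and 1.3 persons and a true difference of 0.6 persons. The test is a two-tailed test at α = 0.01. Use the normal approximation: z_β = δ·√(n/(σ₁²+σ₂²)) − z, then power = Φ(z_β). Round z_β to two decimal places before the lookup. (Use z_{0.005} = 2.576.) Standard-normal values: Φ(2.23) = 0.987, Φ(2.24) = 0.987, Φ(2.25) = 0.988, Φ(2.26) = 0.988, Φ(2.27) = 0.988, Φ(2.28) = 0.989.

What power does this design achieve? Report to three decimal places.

z_β = δ·√(n/(σ₁²+σ₂²)) − z_{α/2}
    = 0.6 · √(238/3.65) − 2.576
    = 0.6 · 8.07499 − 2.576
    = 4.8450 − 2.576 = 2.2690 → 2.27
Power = Φ(2.27) = 0.988.

Power ≈ 0.988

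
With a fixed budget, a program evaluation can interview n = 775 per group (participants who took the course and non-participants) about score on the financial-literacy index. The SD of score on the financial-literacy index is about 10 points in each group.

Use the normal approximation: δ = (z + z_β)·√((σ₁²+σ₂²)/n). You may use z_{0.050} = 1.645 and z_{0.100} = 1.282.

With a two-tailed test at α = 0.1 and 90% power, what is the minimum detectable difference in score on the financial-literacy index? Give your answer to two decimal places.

δ = (z_{α/2} + z_β) · √((σ₁²+σ₂²)/n)
  = (1.645 + 1.282) · √(200/775)
  = 2.927 · √0.25806
  = 2.927 · 0.5080
  = 1.4869

Minimum detectable difference ≈ 1.49 points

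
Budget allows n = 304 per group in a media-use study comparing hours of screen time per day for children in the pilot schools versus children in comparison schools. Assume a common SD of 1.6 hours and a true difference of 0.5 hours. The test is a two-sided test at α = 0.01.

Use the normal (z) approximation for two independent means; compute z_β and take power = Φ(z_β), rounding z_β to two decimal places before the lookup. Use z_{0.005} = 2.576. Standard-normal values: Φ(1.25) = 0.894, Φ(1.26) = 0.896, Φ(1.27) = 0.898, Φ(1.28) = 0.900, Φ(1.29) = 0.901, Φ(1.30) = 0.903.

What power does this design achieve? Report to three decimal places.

z_β = δ·√(n/(σ₁²+σ₂²)) − z_{α/2}
    = 0.5 · √(304/5.12) − 2.576
    = 0.5 · 7.70552 − 2.576
    = 3.8528 − 2.576 = 1.2768 → 1.28
Power = Φ(1.28) = 0.900.

Power ≈ 0.900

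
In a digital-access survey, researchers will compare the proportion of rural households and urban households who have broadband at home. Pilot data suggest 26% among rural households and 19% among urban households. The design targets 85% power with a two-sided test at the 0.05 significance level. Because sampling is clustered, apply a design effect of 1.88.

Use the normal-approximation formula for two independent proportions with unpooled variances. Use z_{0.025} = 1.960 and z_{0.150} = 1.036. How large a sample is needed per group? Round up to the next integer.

n = 1193 per group

n = (z_{α/2} + z_β)² · [p₁(1−p₁) + p₂(1−p₂)] / (p₁ − p₂)²
  = (1.960 + 1.036)² · (0.26·0.74 + 0.19·0.81) / (0.07)²
  = (2.996)² · (0.1924 + 0.1539) / 0.0049
  = 8.9760 · 0.3463 / 0.0049
  = 634.37
Design effect: 1.88 × 634.37 = 1192.61.
Round up → n = 1193 per group.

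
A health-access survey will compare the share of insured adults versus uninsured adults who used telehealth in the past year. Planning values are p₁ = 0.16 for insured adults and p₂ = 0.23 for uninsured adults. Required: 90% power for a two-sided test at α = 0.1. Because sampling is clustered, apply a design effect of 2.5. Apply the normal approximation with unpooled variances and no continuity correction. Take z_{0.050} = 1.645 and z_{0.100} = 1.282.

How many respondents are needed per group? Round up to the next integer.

n = 1362 per group

n = (z_{α/2} + z_β)² · [p₁(1−p₁) + p₂(1−p₂)] / (p₁ − p₂)²
  = (1.645 + 1.282)² · (0.16·0.84 + 0.23·0.77) / (-0.07)²
  = (2.927)² · (0.1344 + 0.1771) / 0.0049
  = 8.5673 · 0.3115 / 0.0049
  = 544.64
Design effect: 2.5 × 544.64 = 1361.59.
Round up → n = 1362 per group.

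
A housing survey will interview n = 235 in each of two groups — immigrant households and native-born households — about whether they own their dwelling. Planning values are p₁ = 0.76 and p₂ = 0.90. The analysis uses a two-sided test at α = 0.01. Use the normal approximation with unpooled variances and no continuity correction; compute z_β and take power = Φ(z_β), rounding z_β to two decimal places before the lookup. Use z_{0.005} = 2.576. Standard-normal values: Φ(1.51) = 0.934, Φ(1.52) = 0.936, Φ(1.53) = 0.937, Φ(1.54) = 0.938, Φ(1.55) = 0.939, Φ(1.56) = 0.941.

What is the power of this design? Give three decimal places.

z_β = |p₁−p₂|·√(n/[p₁q₁+p₂q₂]) − z_{α/2}
    = 0.14 · √(235/0.2724) − 2.576
    = 0.14 · 29.3718 − 2.576
    = 4.1121 − 2.576 = 1.5361 → 1.54
Power = Φ(1.54) = 0.938.

Power ≈ 0.938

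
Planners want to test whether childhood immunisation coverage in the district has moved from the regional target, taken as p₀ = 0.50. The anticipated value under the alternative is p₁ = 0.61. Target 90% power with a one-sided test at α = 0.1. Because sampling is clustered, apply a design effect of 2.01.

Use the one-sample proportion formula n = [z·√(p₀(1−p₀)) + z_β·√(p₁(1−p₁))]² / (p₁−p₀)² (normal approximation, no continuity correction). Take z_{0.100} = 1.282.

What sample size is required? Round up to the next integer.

n = 267

n = [z_α·√(p₀q₀) + z_β·√(p₁q₁)]² / (p₁ − p₀)²
  = [1.282·√(0.50·0.50) + 1.282·√(0.61·0.39)]² / (0.11)²
  = [1.282·0.5000 + 1.282·0.4877]² / 0.0121
  = [1.2663]² / 0.0121
  = 132.52
Design effect: 2.01 × 132.52 = 266.37.
Round up → n = 267.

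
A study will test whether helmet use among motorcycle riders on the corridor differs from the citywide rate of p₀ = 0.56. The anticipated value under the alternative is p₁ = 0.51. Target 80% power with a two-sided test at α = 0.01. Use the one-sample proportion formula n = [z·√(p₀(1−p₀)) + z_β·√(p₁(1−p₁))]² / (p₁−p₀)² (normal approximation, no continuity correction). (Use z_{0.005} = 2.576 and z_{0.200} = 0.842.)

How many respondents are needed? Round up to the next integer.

n = 1156

n = [z_{α/2}·√(p₀q₀) + z_β·√(p₁q₁)]² / (p₁ − p₀)²
  = [2.576·√(0.56·0.44) + 0.842·√(0.51·0.49)]² / (-0.05)²
  = [2.576·0.4964 + 0.842·0.4999]² / 0.0025
  = [1.6996]² / 0.0025
  = 1155.47
Round up → n = 1156.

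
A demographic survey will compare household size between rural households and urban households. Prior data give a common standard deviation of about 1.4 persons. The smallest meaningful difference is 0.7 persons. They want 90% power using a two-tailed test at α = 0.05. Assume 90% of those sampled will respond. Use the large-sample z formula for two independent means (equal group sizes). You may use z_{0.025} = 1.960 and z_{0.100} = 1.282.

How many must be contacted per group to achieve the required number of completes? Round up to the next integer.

n = 94 per group

n = (z_{α/2} + z_β)² · (σ₁² + σ₂²) / δ²
  = (1.960 + 1.282)² · (2·1.4² = 3.92) / 0.7²
  = 10.5106 · 3.92 / 0.49
  = 84.08
Adjust for 90% response: 84.08 / 0.90 = 93.43.
Round up → n = 94 per group.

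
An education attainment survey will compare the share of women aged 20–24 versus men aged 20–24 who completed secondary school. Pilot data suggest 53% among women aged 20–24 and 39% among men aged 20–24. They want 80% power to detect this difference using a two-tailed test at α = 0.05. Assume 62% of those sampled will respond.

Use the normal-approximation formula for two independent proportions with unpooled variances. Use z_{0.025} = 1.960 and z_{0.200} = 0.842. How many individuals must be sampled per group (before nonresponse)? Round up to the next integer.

n = (z_{α/2} + z_β)² · [p₁(1−p₁) + p₂(1−p₂)] / (p₁ − p₂)²
  = (1.960 + 0.842)² · (0.53·0.47 + 0.39·0.61) / (0.14)²
  = (2.802)² · (0.2491 + 0.2379) / 0.0196
  = 7.8512 · 0.4870 / 0.0196
  = 195.08
Adjust for 62% response: 195.08 / 0.62 = 314.64.
Round up → n = 315 per group.

n = 315 per group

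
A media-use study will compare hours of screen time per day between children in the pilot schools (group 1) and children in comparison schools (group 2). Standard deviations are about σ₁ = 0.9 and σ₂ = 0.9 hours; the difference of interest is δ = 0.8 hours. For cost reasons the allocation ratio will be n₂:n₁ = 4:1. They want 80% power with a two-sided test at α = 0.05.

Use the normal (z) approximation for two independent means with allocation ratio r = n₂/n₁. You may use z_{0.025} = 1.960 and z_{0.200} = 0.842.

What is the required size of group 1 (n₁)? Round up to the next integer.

n₁ = (z_{α/2} + z_β)² · (σ₁² + σ₂²/r) / δ²
   = (1.960 + 0.842)² · (0.9² + 0.9²/4) / 0.8²
   = 7.8512 · (0.81 + 0.2025) / 0.64
   = 7.8512 · 1.0125 / 0.64
   = 12.42
Round up → n₁ = 13; n₂ = r·n₁ = 4 × 13 = 52.

n₁ = 13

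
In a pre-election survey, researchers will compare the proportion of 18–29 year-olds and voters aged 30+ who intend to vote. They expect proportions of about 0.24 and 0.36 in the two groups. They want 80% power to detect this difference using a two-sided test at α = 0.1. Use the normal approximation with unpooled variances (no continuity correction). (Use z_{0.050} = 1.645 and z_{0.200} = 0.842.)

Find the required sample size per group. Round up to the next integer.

n = 178 per group

n = (z_{α/2} + z_β)² · [p₁(1−p₁) + p₂(1−p₂)] / (p₁ − p₂)²
  = (1.645 + 0.842)² · (0.24·0.76 + 0.36·0.64) / (-0.12)²
  = (2.487)² · (0.1824 + 0.2304) / 0.0144
  = 6.1852 · 0.4128 / 0.0144
  = 177.31
Round up → n = 178 per group.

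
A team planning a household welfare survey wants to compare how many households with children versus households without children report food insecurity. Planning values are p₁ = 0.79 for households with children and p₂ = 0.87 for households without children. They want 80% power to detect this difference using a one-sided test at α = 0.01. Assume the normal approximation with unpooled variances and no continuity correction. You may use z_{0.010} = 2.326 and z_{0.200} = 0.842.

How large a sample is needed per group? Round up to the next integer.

n = 438 per group

n = (z_α + z_β)² · [p₁(1−p₁) + p₂(1−p₂)] / (p₁ − p₂)²
  = (2.326 + 0.842)² · (0.79·0.21 + 0.87·0.13) / (-0.08)²
  = (3.168)² · (0.1659 + 0.1131) / 0.0064
  = 10.0362 · 0.2790 / 0.0064
  = 437.52
Round up → n = 438 per group.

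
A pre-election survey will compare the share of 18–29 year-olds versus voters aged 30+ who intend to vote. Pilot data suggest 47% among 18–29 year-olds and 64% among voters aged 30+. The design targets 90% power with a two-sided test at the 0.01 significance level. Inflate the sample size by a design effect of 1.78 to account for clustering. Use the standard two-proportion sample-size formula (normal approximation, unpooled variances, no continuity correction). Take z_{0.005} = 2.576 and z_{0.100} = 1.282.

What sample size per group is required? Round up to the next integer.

n = (z_{α/2} + z_β)² · [p₁(1−p₁) + p₂(1−p₂)] / (p₁ − p₂)²
  = (2.576 + 1.282)² · (0.47·0.53 + 0.64·0.36) / (-0.17)²
  = (3.858)² · (0.2491 + 0.2304) / 0.0289
  = 14.8842 · 0.4795 / 0.0289
  = 246.95
Design effect: 1.78 × 246.95 = 439.58.
Round up → n = 440 per group.

n = 440 per group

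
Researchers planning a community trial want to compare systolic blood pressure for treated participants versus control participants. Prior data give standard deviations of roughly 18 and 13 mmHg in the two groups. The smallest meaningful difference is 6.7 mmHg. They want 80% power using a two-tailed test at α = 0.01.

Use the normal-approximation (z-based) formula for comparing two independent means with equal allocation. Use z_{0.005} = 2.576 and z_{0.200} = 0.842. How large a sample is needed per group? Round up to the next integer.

n = (z_{α/2} + z_β)² · (σ₁² + σ₂²) / δ²
  = (2.576 + 0.842)² · (18² + 13² = 493) / 6.7²
  = 11.6827 · 493 / 44.89
  = 128.30
Round up → n = 129 per group.

n = 129 per group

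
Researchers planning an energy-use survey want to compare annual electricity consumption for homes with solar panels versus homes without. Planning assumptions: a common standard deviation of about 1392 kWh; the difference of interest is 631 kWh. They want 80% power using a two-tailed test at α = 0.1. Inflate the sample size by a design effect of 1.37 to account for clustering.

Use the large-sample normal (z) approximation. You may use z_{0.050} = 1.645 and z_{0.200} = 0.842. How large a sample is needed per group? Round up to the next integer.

n = (z_{α/2} + z_β)² · (σ₁² + σ₂²) / δ²
  = (1.645 + 0.842)² · (2·1392² = 3875328) / 631²
  = 6.1852 · 3875328 / 398161
  = 60.20
Design effect: 1.37 × 60.20 = 82.47.
Round up → n = 83 per group.

n = 83 per group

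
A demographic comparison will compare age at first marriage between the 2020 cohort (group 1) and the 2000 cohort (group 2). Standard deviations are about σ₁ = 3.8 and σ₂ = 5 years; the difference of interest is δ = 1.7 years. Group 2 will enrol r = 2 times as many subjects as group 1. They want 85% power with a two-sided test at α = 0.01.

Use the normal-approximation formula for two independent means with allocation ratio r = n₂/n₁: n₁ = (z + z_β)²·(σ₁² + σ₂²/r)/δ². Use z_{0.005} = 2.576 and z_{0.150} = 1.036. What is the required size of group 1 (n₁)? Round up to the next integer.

n₁ = 122

n₁ = (z_{α/2} + z_β)² · (σ₁² + σ₂²/r) / δ²
   = (2.576 + 1.036)² · (3.8² + 5²/2) / 1.7²
   = 13.0465 · (14.44 + 12.5) / 2.89
   = 13.0465 · 26.94 / 2.89
   = 121.62
Round up → n₁ = 122; n₂ = r·n₁ = 2 × 122 = 244.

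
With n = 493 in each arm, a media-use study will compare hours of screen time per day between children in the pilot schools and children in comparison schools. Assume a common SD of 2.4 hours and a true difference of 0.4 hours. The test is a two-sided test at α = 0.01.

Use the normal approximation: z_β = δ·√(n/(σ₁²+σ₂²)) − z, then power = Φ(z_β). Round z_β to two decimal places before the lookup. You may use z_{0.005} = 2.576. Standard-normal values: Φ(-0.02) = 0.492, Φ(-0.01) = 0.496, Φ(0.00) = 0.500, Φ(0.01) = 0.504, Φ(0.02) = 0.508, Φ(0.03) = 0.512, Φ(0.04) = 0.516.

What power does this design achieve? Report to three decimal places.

Power ≈ 0.516

z_β = δ·√(n/(σ₁²+σ₂²)) − z_{α/2}
    = 0.4 · √(493/11.52) − 2.576
    = 0.4 · 6.54180 − 2.576
    = 2.6167 − 2.576 = 0.0407 → 0.04
Power = Φ(0.04) = 0.516.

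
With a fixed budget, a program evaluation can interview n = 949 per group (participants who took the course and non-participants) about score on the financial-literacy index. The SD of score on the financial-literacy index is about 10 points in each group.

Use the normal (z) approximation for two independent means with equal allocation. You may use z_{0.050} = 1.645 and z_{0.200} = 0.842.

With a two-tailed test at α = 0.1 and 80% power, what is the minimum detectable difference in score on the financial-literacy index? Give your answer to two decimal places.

δ = (z_{α/2} + z_β) · √((σ₁²+σ₂²)/n)
  = (1.645 + 0.842) · √(200/949)
  = 2.487 · √0.21075
  = 2.487 · 0.4591
  = 1.1417

Minimum detectable difference ≈ 1.14 points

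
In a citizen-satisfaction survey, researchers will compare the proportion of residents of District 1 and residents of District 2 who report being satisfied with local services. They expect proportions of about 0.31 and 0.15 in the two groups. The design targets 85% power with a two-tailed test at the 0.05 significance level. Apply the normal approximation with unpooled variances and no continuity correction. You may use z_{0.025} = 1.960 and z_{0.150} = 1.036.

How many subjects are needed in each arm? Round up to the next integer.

n = 120 per group

n = (z_{α/2} + z_β)² · [p₁(1−p₁) + p₂(1−p₂)] / (p₁ − p₂)²
  = (1.960 + 1.036)² · (0.31·0.69 + 0.15·0.85) / (0.16)²
  = (2.996)² · (0.2139 + 0.1275) / 0.0256
  = 8.9760 · 0.3414 / 0.0256
  = 119.70
Round up → n = 120 per group.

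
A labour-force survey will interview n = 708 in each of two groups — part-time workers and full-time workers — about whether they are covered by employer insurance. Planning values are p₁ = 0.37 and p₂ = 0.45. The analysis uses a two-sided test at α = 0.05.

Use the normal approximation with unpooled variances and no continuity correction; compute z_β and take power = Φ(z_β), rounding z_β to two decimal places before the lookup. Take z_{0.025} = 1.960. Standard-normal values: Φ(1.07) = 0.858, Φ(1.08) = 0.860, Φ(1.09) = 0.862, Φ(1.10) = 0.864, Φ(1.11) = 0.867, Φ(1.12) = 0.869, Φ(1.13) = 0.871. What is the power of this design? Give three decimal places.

Power ≈ 0.867

z_β = |p₁−p₂|·√(n/[p₁q₁+p₂q₂]) − z_{α/2}
    = 0.08 · √(708/0.4806) − 1.960
    = 0.08 · 38.3817 − 1.960
    = 3.0705 − 1.960 = 1.1105 → 1.11
Power = Φ(1.11) = 0.867.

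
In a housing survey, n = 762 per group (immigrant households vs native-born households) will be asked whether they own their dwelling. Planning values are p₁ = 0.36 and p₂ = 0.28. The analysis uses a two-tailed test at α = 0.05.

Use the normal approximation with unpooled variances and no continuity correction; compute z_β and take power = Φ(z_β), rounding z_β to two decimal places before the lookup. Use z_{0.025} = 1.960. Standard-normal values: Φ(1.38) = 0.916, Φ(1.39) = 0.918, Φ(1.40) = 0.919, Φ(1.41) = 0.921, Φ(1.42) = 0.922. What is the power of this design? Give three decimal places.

z_β = |p₁−p₂|·√(n/[p₁q₁+p₂q₂]) − z_{α/2}
    = 0.08 · √(762/0.4320) − 1.960
    = 0.08 · 41.9987 − 1.960
    = 3.3599 − 1.960 = 1.3999 → 1.40
Power = Φ(1.40) = 0.919.

Power ≈ 0.919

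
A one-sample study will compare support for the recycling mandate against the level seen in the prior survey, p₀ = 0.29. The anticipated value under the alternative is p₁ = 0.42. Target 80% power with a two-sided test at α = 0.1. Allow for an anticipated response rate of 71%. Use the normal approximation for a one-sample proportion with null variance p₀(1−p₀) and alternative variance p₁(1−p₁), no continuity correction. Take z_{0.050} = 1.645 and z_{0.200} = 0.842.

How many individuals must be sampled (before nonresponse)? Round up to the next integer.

n = 113

n = [z_{α/2}·√(p₀q₀) + z_β·√(p₁q₁)]² / (p₁ − p₀)²
  = [1.645·√(0.29·0.71) + 0.842·√(0.42·0.58)]² / (0.13)²
  = [1.645·0.4538 + 0.842·0.4936]² / 0.0169
  = [1.1620]² / 0.0169
  = 79.90
Adjust for 71% response: 79.90 / 0.71 = 112.53.
Round up → n = 113.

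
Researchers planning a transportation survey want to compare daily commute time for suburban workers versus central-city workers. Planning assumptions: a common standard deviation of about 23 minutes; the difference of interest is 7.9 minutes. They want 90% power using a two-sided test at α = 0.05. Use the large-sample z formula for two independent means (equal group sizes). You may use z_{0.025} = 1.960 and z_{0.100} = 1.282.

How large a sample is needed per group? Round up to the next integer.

n = (z_{α/2} + z_β)² · (σ₁² + σ₂²) / δ²
  = (1.960 + 1.282)² · (2·23² = 1058) / 7.9²
  = 10.5106 · 1058 / 62.41
  = 178.18
Round up → n = 179 per group.

n = 179 per group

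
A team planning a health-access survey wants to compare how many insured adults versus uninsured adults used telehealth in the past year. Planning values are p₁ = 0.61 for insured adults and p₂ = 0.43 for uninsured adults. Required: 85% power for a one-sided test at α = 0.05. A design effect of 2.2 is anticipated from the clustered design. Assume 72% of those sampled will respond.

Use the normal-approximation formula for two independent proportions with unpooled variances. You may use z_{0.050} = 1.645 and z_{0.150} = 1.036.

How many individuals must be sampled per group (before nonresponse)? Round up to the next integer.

n = (z_α + z_β)² · [p₁(1−p₁) + p₂(1−p₂)] / (p₁ − p₂)²
  = (1.645 + 1.036)² · (0.61·0.39 + 0.43·0.57) / (0.18)²
  = (2.681)² · (0.2379 + 0.2451) / 0.0324
  = 7.1878 · 0.4830 / 0.0324
  = 107.15
Design effect: 2.2 × 107.15 = 235.73.
Adjust for 72% response: 235.73 / 0.72 = 327.41.
Round up → n = 328 per group.

n = 328 per group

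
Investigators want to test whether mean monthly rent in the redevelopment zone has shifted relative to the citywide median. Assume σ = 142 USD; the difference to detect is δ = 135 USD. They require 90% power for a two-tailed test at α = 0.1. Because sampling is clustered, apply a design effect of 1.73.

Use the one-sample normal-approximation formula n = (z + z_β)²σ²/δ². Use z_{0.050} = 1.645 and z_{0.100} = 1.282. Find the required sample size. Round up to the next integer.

n = 17

n = (z_{α/2} + z_β)² · σ² / δ²
  = (1.645 + 1.282)² · 142² / 135²
  = 8.5673 · 20164 / 18225
  = 9.48
Design effect: 1.73 × 9.48 = 16.40.
Round up → n = 17.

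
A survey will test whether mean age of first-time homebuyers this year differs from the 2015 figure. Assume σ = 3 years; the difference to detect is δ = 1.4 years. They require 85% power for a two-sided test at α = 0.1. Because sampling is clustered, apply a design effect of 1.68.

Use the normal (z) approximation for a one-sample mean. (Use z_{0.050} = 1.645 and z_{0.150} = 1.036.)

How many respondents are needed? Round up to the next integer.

n = 56

n = (z_{α/2} + z_β)² · σ² / δ²
  = (1.645 + 1.036)² · 3² / 1.4²
  = 7.1878 · 9 / 1.96
  = 33.01
Design effect: 1.68 × 33.01 = 55.45.
Round up → n = 56.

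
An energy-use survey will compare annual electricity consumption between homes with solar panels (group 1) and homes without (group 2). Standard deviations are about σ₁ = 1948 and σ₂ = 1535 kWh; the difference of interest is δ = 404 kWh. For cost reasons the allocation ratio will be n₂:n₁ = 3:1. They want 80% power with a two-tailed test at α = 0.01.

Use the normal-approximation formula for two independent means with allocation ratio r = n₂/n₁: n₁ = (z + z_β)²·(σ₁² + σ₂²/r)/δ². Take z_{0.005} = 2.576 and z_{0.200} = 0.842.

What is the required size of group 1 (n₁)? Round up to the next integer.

n₁ = 328

n₁ = (z_{α/2} + z_β)² · (σ₁² + σ₂²/r) / δ²
   = (2.576 + 0.842)² · (1948² + 1535²/3) / 404²
   = 11.6827 · (3794704 + 785408.3) / 163216
   = 11.6827 · 4580112.3 / 163216
   = 327.84
Round up → n₁ = 328; n₂ = r·n₁ = 3 × 328 = 984.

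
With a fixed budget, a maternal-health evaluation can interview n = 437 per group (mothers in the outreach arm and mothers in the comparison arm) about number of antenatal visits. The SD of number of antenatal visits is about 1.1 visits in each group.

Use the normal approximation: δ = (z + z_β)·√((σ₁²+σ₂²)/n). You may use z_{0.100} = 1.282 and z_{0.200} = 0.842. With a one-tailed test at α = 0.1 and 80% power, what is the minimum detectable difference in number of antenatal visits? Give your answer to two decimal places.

Minimum detectable difference ≈ 0.16 visits

δ = (z_α + z_β) · √((σ₁²+σ₂²)/n)
  = (1.282 + 0.842) · √(2.42/437)
  = 2.124 · √0.00554
  = 2.124 · 0.0744
  = 0.1581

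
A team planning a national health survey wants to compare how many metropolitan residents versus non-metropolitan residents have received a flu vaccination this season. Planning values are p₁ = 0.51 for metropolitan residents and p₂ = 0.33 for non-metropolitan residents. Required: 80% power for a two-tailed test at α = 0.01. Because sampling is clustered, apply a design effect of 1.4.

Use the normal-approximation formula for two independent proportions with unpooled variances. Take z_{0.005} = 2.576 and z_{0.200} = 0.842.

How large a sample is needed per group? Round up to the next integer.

n = 238 per group

n = (z_{α/2} + z_β)² · [p₁(1−p₁) + p₂(1−p₂)] / (p₁ − p₂)²
  = (2.576 + 0.842)² · (0.51·0.49 + 0.33·0.67) / (0.18)²
  = (3.418)² · (0.2499 + 0.2211) / 0.0324
  = 11.6827 · 0.4710 / 0.0324
  = 169.83
Design effect: 1.4 × 169.83 = 237.77.
Round up → n = 238 per group.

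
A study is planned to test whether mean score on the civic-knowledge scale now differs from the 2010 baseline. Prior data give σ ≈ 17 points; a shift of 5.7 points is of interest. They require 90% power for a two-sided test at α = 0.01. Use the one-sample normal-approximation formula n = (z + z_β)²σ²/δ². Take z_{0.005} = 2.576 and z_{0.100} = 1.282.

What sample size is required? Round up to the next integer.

n = (z_{α/2} + z_β)² · σ² / δ²
  = (2.576 + 1.282)² · 17² / 5.7²
  = 14.8842 · 289 / 32.49
  = 132.40
Round up → n = 133.

n = 133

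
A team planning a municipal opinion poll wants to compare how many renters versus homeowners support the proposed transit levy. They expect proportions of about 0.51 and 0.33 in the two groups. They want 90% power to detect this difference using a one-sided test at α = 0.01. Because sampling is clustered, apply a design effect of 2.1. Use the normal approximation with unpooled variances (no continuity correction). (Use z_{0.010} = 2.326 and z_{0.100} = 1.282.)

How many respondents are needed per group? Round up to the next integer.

n = 398 per group

n = (z_α + z_β)² · [p₁(1−p₁) + p₂(1−p₂)] / (p₁ − p₂)²
  = (2.326 + 1.282)² · (0.51·0.49 + 0.33·0.67) / (0.18)²
  = (3.608)² · (0.2499 + 0.2211) / 0.0324
  = 13.0177 · 0.4710 / 0.0324
  = 189.24
Design effect: 2.1 × 189.24 = 397.40.
Round up → n = 398 per group.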